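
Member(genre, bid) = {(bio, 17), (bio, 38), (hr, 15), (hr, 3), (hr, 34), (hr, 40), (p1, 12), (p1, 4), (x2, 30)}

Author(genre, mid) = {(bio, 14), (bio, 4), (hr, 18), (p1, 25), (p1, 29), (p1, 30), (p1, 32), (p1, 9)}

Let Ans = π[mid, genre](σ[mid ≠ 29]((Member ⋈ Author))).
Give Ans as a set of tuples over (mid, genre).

{(14, bio), (18, hr), (25, p1), (30, p1), (32, p1), (4, bio), (9, p1)}

Joining Member and Author on genre yields {(bio, 17, 14), (bio, 17, 4), (bio, 38, 14), (bio, 38, 4), (hr, 15, 18), (hr, 3, 18), (hr, 34, 18), (hr, 40, 18), (p1, 12, 25), (p1, 12, 29), (p1, 12, 30), (p1, 12, 32), (p1, 12, 9), (p1, 4, 25), (p1, 4, 29), (p1, 4, 30), (p1, 4, 32), (p1, 4, 9)}.
σ[mid ≠ 29]: keep tuples satisfying mid ≠ 29 → {(bio, 17, 14), (bio, 17, 4), (bio, 38, 14), (bio, 38, 4), (hr, 15, 18), (hr, 3, 18), (hr, 34, 18), (hr, 40, 18), (p1, 12, 25), (p1, 12, 30), (p1, 12, 32), (p1, 12, 9), (p1, 4, 25), (p1, 4, 30), (p1, 4, 32), (p1, 4, 9)}
π_{mid, genre} gives {(14, bio), (18, hr), (25, p1), (30, p1), (32, p1), (4, bio), (9, p1)} (9 duplicate(s) eliminated).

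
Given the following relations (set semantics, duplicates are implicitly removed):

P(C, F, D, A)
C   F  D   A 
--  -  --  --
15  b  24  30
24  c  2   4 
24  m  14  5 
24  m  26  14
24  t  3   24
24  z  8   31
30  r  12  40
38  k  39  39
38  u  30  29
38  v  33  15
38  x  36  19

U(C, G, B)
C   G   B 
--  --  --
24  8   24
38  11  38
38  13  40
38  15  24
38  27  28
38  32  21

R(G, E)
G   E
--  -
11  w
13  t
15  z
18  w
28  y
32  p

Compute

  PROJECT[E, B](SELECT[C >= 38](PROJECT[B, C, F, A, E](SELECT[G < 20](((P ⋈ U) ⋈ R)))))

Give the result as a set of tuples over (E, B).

Natural join on C: {(24, c, 2, 4, 8, 24), (24, m, 14, 5, 8, 24), (24, m, 26, 14, 8, 24), (24, t, 3, 24, 8, 24), (24, z, 8, 31, 8, 24), (38, k, 39, 39, 11, 38), (38, k, 39, 39, 13, 40), (38, k, 39, 39, 15, 24), (38, k, 39, 39, 27, 28), (38, k, 39, 39, 32, 21), (38, u, 30, 29, 11, 38), (38, u, 30, 29, 13, 40), (38, u, 30, 29, 15, 24), (38, u, 30, 29, 27, 28), (38, u, 30, 29, 32, 21), (38, v, 33, 15, 11, 38), (38, v, 33, 15, 13, 40), (38, v, 33, 15, 15, 24), (38, v, 33, 15, 27, 28), (38, v, 33, 15, 32, 21), (38, x, 36, 19, 11, 38), (38, x, 36, 19, 13, 40), (38, x, 36, 19, 15, 24), (38, x, 36, 19, 27, 28), (38, x, 36, 19, 32, 21)}
Natural join on G: {(38, k, 39, 39, 11, 38, w), (38, k, 39, 39, 13, 40, t), (38, k, 39, 39, 15, 24, z), (38, k, 39, 39, 32, 21, p), (38, u, 30, 29, 11, 38, w), (38, u, 30, 29, 13, 40, t), (38, u, 30, 29, 15, 24, z), (38, u, 30, 29, 32, 21, p), (38, v, 33, 15, 11, 38, w), (38, v, 33, 15, 13, 40, t), (38, v, 33, 15, 15, 24, z), (38, v, 33, 15, 32, 21, p), (38, x, 36, 19, 11, 38, w), (38, x, 36, 19, 13, 40, t), (38, x, 36, 19, 15, 24, z), (38, x, 36, 19, 32, 21, p)}
Apply σ_{G < 20}; surviving tuples: {(38, k, 39, 39, 11, 38, w), (38, k, 39, 39, 13, 40, t), (38, k, 39, 39, 15, 24, z), (38, u, 30, 29, 11, 38, w), (38, u, 30, 29, 13, 40, t), (38, u, 30, 29, 15, 24, z), (38, v, 33, 15, 11, 38, w), (38, v, 33, 15, 13, 40, t), (38, v, 33, 15, 15, 24, z), (38, x, 36, 19, 11, 38, w), (38, x, 36, 19, 13, 40, t), (38, x, 36, 19, 15, 24, z)}
Keep only column(s) B, C, F, A, E: {(24, 38, k, 39, z), (24, 38, u, 29, z), (24, 38, v, 15, z), (24, 38, x, 19, z), (38, 38, k, 39, w), (38, 38, u, 29, w), (38, 38, v, 15, w), (38, 38, x, 19, w), (40, 38, k, 39, t), (40, 38, u, 29, t), (40, 38, v, 15, t), (40, 38, x, 19, t)}
Apply σ_{C >= 38}; surviving tuples: {(24, 38, k, 39, z), (24, 38, u, 29, z), (24, 38, v, 15, z), (24, 38, x, 19, z), (38, 38, k, 39, w), (38, 38, u, 29, w), (38, 38, v, 15, w), (38, 38, x, 19, w), (40, 38, k, 39, t), (40, 38, u, 29, t), (40, 38, v, 15, t), (40, 38, x, 19, t)}
Keep only column(s) E, B (9 duplicate(s) eliminated): {(t, 40), (w, 38), (z, 24)}

{(t, 40), (w, 38), (z, 24)}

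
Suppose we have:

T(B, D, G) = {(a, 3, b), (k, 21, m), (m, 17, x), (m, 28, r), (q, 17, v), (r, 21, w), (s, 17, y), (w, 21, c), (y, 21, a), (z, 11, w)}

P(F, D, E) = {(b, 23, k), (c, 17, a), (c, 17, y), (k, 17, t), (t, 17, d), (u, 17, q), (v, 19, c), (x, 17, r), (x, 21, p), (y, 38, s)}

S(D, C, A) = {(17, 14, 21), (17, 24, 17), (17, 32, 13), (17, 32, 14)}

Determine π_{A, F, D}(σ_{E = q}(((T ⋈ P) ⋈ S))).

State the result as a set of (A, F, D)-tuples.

Natural join on D: {(k, 21, m, x, p), (m, 17, x, c, a), (m, 17, x, c, y), (m, 17, x, k, t), (m, 17, x, t, d), (m, 17, x, u, q), (m, 17, x, x, r), (q, 17, v, c, a), (q, 17, v, c, y), (q, 17, v, k, t), (q, 17, v, t, d), (q, 17, v, u, q), (q, 17, v, x, r), (r, 21, w, x, p), (s, 17, y, c, a), (s, 17, y, c, y), (s, 17, y, k, t), (s, 17, y, t, d), (s, 17, y, u, q), (s, 17, y, x, r), (w, 21, c, x, p), (y, 21, a, x, p)}
Natural join on D: {(m, 17, x, c, a, 14, 21), (m, 17, x, c, a, 24, 17), (m, 17, x, c, a, 32, 13), (m, 17, x, c, a, 32, 14), (m, 17, x, c, y, 14, 21), (m, 17, x, c, y, 24, 17), (m, 17, x, c, y, 32, 13), (m, 17, x, c, y, 32, 14), (m, 17, x, k, t, 14, 21), (m, 17, x, k, t, 24, 17), (m, 17, x, k, t, 32, 13), (m, 17, x, k, t, 32, 14), (m, 17, x, t, d, 14, 21), (m, 17, x, t, d, 24, 17), (m, 17, x, t, d, 32, 13), (m, 17, x, t, d, 32, 14), (m, 17, x, u, q, 14, 21), (m, 17, x, u, q, 24, 17), (m, 17, x, u, q, 32, 13), (m, 17, x, u, q, 32, 14), (m, 17, x, x, r, 14, 21), (m, 17, x, x, r, 24, 17), (m, 17, x, x, r, 32, 13), (m, 17, x, x, r, 32, 14), (q, 17, v, c, a, 14, 21), (q, 17, v, c, a, 24, 17), (q, 17, v, c, a, 32, 13), (q, 17, v, c, a, 32, 14), (q, 17, v, c, y, 14, 21), (q, 17, v, c, y, 24, 17), (q, 17, v, c, y, 32, 13), (q, 17, v, c, y, 32, 14), (q, 17, v, k, t, 14, 21), (q, 17, v, k, t, 24, 17), (q, 17, v, k, t, 32, 13), (q, 17, v, k, t, 32, 14), (q, 17, v, t, d, 14, 21), (q, 17, v, t, d, 24, 17), (q, 17, v, t, d, 32, 13), (q, 17, v, t, d, 32, 14), (q, 17, v, u, q, 14, 21), (q, 17, v, u, q, 24, 17), (q, 17, v, u, q, 32, 13), (q, 17, v, u, q, 32, 14), (q, 17, v, x, r, 14, 21), (q, 17, v, x, r, 24, 17), (q, 17, v, x, r, 32, 13), (q, 17, v, x, r, 32, 14), (s, 17, y, c, a, 14, 21), (s, 17, y, c, a, 24, 17), (s, 17, y, c, a, 32, 13), (s, 17, y, c, a, 32, 14), (s, 17, y, c, y, 14, 21), (s, 17, y, c, y, 24, 17), (s, 17, y, c, y, 32, 13), (s, 17, y, c, y, 32, 14), (s, 17, y, k, t, 14, 21), (s, 17, y, k, t, 24, 17), (s, 17, y, k, t, 32, 13), (s, 17, y, k, t, 32, 14), (s, 17, y, t, d, 14, 21), (s, 17, y, t, d, 24, 17), (s, 17, y, t, d, 32, 13), (s, 17, y, t, d, 32, 14), (s, 17, y, u, q, 14, 21), (s, 17, y, u, q, 24, 17), (s, 17, y, u, q, 32, 13), (s, 17, y, u, q, 32, 14), (s, 17, y, x, r, 14, 21), (s, 17, y, x, r, 24, 17), (s, 17, y, x, r, 32, 13), (s, 17, y, x, r, 32, 14)}
Selection E = q: {(m, 17, x, u, q, 14, 21), (m, 17, x, u, q, 24, 17), (m, 17, x, u, q, 32, 13), (m, 17, x, u, q, 32, 14), (q, 17, v, u, q, 14, 21), (q, 17, v, u, q, 24, 17), (q, 17, v, u, q, 32, 13), (q, 17, v, u, q, 32, 14), (s, 17, y, u, q, 14, 21), (s, 17, y, u, q, 24, 17), (s, 17, y, u, q, 32, 13), (s, 17, y, u, q, 32, 14)}
π_{A, F, D} gives {(13, u, 17), (14, u, 17), (17, u, 17), (21, u, 17)} (8 duplicate(s) eliminated).

{(13, u, 17), (14, u, 17), (17, u, 17), (21, u, 17)}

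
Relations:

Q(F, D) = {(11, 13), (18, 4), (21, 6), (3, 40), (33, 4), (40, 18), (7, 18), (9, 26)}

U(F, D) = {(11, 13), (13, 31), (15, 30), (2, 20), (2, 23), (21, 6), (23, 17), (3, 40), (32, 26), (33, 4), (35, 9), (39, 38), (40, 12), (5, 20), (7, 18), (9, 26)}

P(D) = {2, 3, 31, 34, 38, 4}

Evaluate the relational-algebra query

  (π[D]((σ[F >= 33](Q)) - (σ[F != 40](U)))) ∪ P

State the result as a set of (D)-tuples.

Filtering on F >= 33 leaves {(33, 4), (40, 18)}.
Filtering on F != 40 leaves {(11, 13), (13, 31), (15, 30), (2, 20), (2, 23), (21, 6), (23, 17), (3, 40), (32, 26), (33, 4), (35, 9), (39, 38), (5, 20), (7, 18), (9, 26)}.
Set difference of the two operands is {(40, 18)}.
Projecting to D: {18}
Set union of the two operands is {18, 2, 3, 31, 34, 38, 4}.

{18, 2, 3, 31, 34, 38, 4}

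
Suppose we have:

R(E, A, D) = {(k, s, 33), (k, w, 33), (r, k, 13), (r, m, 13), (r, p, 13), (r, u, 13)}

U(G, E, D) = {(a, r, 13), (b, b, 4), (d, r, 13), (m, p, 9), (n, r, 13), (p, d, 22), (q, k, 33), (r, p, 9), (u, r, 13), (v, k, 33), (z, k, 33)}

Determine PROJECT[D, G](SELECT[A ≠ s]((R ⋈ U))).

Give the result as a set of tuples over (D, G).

R ⋈ U (natural join on E, D): {(k, s, 33, q), (k, s, 33, v), (k, s, 33, z), (k, w, 33, q), (k, w, 33, v), (k, w, 33, z), (r, k, 13, a), (r, k, 13, d), (r, k, 13, n), (r, k, 13, u), (r, m, 13, a), (r, m, 13, d), (r, m, 13, n), (r, m, 13, u), (r, p, 13, a), (r, p, 13, d), (r, p, 13, n), (r, p, 13, u), (r, u, 13, a), (r, u, 13, d), (r, u, 13, n), (r, u, 13, u)}
σ[A ≠ s]: keep tuples satisfying A ≠ s → {(k, w, 33, q), (k, w, 33, v), (k, w, 33, z), (r, k, 13, a), (r, k, 13, d), (r, k, 13, n), (r, k, 13, u), (r, m, 13, a), (r, m, 13, d), (r, m, 13, n), (r, m, 13, u), (r, p, 13, a), (r, p, 13, d), (r, p, 13, n), (r, p, 13, u), (r, u, 13, a), (r, u, 13, d), (r, u, 13, n), (r, u, 13, u)}
Keep only column(s) D, G (12 duplicate(s) eliminated): {(13, a), (13, d), (13, n), (13, u), (33, q), (33, v), (33, z)}

{(13, a), (13, d), (13, n), (13, u), (33, q), (33, v), (33, z)}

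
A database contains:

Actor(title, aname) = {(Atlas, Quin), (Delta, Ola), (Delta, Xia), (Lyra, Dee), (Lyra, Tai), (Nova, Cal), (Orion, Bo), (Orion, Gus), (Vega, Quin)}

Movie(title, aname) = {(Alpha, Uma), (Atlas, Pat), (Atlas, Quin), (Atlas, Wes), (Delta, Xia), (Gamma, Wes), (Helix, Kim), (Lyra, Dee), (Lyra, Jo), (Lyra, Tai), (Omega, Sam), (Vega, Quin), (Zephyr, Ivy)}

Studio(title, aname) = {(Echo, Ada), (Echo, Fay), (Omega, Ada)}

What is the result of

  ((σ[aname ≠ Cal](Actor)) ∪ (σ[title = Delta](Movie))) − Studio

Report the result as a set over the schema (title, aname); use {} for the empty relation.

{(Atlas, Quin), (Delta, Ola), (Delta, Xia), (Lyra, Dee), (Lyra, Tai), (Orion, Bo), (Orion, Gus), (Vega, Quin)}

Filtering on aname ≠ Cal leaves {(Atlas, Quin), (Delta, Ola), (Delta, Xia), (Lyra, Dee), (Lyra, Tai), (Orion, Bo), (Orion, Gus), (Vega, Quin)}.
Filtering on title = Delta leaves {(Delta, Xia)}.
Set union of the two operands is {(Atlas, Quin), (Delta, Ola), (Delta, Xia), (Lyra, Dee), (Lyra, Tai), (Orion, Bo), (Orion, Gus), (Vega, Quin)}.
Set difference of the two operands is {(Atlas, Quin), (Delta, Ola), (Delta, Xia), (Lyra, Dee), (Lyra, Tai), (Orion, Bo), (Orion, Gus), (Vega, Quin)}.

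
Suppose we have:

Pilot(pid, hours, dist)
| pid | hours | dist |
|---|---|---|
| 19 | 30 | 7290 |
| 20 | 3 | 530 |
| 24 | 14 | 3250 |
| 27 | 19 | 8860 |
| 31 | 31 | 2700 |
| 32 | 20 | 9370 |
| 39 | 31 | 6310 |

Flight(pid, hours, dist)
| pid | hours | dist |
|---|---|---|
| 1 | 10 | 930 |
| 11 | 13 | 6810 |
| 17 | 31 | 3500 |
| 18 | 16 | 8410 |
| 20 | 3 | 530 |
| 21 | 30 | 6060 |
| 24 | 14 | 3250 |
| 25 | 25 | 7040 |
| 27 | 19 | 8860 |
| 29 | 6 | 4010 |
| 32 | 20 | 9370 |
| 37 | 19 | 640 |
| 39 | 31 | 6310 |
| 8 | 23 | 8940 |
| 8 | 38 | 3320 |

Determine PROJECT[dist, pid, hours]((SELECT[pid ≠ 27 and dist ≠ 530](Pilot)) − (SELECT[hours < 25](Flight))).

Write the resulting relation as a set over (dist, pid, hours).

{(2700, 31, 31), (6310, 39, 31), (7290, 19, 30)}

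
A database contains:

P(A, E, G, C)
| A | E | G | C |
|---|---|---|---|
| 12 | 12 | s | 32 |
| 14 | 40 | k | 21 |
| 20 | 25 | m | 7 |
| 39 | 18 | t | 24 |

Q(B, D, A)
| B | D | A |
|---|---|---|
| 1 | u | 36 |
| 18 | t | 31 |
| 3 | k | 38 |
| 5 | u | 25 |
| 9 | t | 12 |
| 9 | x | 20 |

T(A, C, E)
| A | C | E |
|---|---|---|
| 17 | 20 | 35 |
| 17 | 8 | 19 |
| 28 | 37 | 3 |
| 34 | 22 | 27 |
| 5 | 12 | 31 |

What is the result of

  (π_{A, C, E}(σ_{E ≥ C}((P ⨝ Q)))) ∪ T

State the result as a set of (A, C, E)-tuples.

{(17, 20, 35), (17, 8, 19), (20, 7, 25), (28, 37, 3), (34, 22, 27), (5, 12, 31)}

Natural join on A: {(12, 12, s, 32, 9, t), (20, 25, m, 7, 9, x)}
Filtering on E ≥ C leaves {(20, 25, m, 7, 9, x)}.
π_{A, C, E} gives {(20, 7, 25)}.
Union: {(20, 7, 25)} with {(17, 20, 35), (17, 8, 19), (28, 37, 3), (34, 22, 27), (5, 12, 31)} → {(17, 20, 35), (17, 8, 19), (20, 7, 25), (28, 37, 3), (34, 22, 27), (5, 12, 31)}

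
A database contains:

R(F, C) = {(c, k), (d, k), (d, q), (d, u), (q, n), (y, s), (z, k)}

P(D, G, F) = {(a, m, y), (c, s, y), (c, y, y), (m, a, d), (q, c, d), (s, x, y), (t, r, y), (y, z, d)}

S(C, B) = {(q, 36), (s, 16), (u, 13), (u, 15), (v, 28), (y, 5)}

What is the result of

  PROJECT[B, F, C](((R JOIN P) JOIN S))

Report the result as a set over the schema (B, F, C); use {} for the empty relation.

Joining R and P on F yields {(d, k, m, a), (d, k, q, c), (d, k, y, z), (d, q, m, a), (d, q, q, c), (d, q, y, z), (d, u, m, a), (d, u, q, c), (d, u, y, z), (y, s, a, m), (y, s, c, s), (y, s, c, y), (y, s, s, x), (y, s, t, r)}.
Joining (R JOIN P) and S on C yields {(d, q, m, a, 36), (d, q, q, c, 36), (d, q, y, z, 36), (d, u, m, a, 13), (d, u, m, a, 15), (d, u, q, c, 13), (d, u, q, c, 15), (d, u, y, z, 13), (d, u, y, z, 15), (y, s, a, m, 16), (y, s, c, s, 16), (y, s, c, y, 16), (y, s, s, x, 16), (y, s, t, r, 16)}.
Keep only column(s) B, F, C (10 duplicate(s) eliminated): {(13, d, u), (15, d, u), (16, y, s), (36, d, q)}

{(13, d, u), (15, d, u), (16, y, s), (36, d, q)}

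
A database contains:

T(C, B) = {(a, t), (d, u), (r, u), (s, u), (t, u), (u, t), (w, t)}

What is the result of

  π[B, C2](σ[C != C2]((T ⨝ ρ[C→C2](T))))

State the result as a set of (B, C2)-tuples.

{(t, a), (t, u), (t, w), (u, d), (u, r), (u, s), (u, t)}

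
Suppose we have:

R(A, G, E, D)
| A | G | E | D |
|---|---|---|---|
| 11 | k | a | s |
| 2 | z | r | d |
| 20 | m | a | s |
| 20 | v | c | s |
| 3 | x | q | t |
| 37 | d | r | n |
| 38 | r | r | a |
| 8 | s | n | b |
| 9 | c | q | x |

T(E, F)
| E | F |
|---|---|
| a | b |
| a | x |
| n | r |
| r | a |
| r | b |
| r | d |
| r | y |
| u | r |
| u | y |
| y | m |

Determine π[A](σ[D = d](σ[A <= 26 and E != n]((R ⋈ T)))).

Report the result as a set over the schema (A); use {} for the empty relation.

R ⋈ T (natural join on E): {(11, k, a, s, b), (11, k, a, s, x), (2, z, r, d, a), (2, z, r, d, b), (2, z, r, d, d), (2, z, r, d, y), (20, m, a, s, b), (20, m, a, s, x), (37, d, r, n, a), (37, d, r, n, b), (37, d, r, n, d), (37, d, r, n, y), (38, r, r, a, a), (38, r, r, a, b), (38, r, r, a, d), (38, r, r, a, y), (8, s, n, b, r)}
Apply σ_{A <= 26 and E != n}; surviving tuples: {(11, k, a, s, b), (11, k, a, s, x), (2, z, r, d, a), (2, z, r, d, b), (2, z, r, d, d), (2, z, r, d, y), (20, m, a, s, b), (20, m, a, s, x)}
Apply σ_{D = d}; surviving tuples: {(2, z, r, d, a), (2, z, r, d, b), (2, z, r, d, d), (2, z, r, d, y)}
Keep only column(s) A (3 duplicate(s) eliminated): {2}

{2}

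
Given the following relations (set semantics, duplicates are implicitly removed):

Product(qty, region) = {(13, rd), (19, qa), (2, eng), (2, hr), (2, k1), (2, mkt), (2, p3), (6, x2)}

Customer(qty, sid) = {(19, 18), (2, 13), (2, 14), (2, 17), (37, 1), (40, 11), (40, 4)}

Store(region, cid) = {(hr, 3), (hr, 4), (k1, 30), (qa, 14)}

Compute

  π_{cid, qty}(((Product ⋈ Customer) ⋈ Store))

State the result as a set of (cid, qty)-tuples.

{(14, 19), (3, 2), (30, 2), (4, 2)}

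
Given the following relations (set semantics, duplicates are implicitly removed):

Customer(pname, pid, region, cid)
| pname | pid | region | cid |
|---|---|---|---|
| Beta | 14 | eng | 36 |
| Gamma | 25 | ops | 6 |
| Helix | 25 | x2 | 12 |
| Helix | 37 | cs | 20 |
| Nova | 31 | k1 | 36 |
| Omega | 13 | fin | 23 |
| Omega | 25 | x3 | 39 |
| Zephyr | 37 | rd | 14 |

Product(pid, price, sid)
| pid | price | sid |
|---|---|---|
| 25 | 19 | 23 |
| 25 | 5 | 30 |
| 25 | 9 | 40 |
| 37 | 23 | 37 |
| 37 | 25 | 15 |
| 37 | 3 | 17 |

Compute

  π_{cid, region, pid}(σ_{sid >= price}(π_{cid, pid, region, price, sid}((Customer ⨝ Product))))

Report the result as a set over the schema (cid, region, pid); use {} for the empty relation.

{(12, x2, 25), (14, rd, 37), (20, cs, 37), (39, x3, 25), (6, ops, 25)}

Joining Customer and Product on pid yields {(Gamma, 25, ops, 6, 19, 23), (Gamma, 25, ops, 6, 5, 30), (Gamma, 25, ops, 6, 9, 40), (Helix, 25, x2, 12, 19, 23), (Helix, 25, x2, 12, 5, 30), (Helix, 25, x2, 12, 9, 40), (Helix, 37, cs, 20, 23, 37), (Helix, 37, cs, 20, 25, 15), (Helix, 37, cs, 20, 3, 17), (Omega, 25, x3, 39, 19, 23), (Omega, 25, x3, 39, 5, 30), (Omega, 25, x3, 39, 9, 40), (Zephyr, 37, rd, 14, 23, 37), (Zephyr, 37, rd, 14, 25, 15), (Zephyr, 37, rd, 14, 3, 17)}.
π_{cid, pid, region, price, sid} gives {(12, 25, x2, 19, 23), (12, 25, x2, 5, 30), (12, 25, x2, 9, 40), (14, 37, rd, 23, 37), (14, 37, rd, 25, 15), (14, 37, rd, 3, 17), (20, 37, cs, 23, 37), (20, 37, cs, 25, 15), (20, 37, cs, 3, 17), (39, 25, x3, 19, 23), (39, 25, x3, 5, 30), (39, 25, x3, 9, 40), (6, 25, ops, 19, 23), (6, 25, ops, 5, 30), (6, 25, ops, 9, 40)}.
σ[sid >= price]: keep tuples satisfying sid >= price → {(12, 25, x2, 19, 23), (12, 25, x2, 5, 30), (12, 25, x2, 9, 40), (14, 37, rd, 23, 37), (14, 37, rd, 3, 17), (20, 37, cs, 23, 37), (20, 37, cs, 3, 17), (39, 25, x3, 19, 23), (39, 25, x3, 5, 30), (39, 25, x3, 9, 40), (6, 25, ops, 19, 23), (6, 25, ops, 5, 30), (6, 25, ops, 9, 40)}
π_{cid, region, pid} gives {(12, x2, 25), (14, rd, 37), (20, cs, 37), (39, x3, 25), (6, ops, 25)} (8 duplicate(s) eliminated).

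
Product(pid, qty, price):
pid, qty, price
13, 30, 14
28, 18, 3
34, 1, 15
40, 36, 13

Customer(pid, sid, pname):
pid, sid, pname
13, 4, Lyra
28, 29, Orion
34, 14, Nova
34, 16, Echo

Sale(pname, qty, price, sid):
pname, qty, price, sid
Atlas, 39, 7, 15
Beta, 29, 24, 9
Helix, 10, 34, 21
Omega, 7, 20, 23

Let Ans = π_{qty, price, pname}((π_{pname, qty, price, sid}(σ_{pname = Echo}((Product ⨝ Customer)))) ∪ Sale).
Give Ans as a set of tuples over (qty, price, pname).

{(1, 15, Echo), (10, 34, Helix), (29, 24, Beta), (39, 7, Atlas), (7, 20, Omega)}

Natural join on pid: {(13, 30, 14, 4, Lyra), (28, 18, 3, 29, Orion), (34, 1, 15, 14, Nova), (34, 1, 15, 16, Echo)}
Filtering on pname = Echo leaves {(34, 1, 15, 16, Echo)}.
Keep only column(s) pname, qty, price, sid: {(Echo, 1, 15, 16)}
Taking the union: {(Atlas, 39, 7, 15), (Beta, 29, 24, 9), (Echo, 1, 15, 16), (Helix, 10, 34, 21), (Omega, 7, 20, 23)}
Keep only column(s) qty, price, pname: {(1, 15, Echo), (10, 34, Helix), (29, 24, Beta), (39, 7, Atlas), (7, 20, Omega)}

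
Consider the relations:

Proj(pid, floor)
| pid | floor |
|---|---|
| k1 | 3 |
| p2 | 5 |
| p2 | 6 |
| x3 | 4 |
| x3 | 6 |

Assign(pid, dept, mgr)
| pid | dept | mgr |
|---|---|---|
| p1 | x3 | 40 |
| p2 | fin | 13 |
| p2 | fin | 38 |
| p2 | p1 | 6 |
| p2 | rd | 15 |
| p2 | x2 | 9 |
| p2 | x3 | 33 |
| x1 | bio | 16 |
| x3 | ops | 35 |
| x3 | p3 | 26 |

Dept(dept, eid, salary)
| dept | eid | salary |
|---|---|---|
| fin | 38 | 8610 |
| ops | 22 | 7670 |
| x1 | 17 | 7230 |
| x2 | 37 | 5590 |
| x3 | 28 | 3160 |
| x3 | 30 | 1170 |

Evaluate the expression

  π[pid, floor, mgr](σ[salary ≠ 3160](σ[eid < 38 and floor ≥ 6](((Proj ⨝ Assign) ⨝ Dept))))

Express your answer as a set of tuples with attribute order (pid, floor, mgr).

{(p2, 6, 33), (p2, 6, 9), (x3, 6, 35)}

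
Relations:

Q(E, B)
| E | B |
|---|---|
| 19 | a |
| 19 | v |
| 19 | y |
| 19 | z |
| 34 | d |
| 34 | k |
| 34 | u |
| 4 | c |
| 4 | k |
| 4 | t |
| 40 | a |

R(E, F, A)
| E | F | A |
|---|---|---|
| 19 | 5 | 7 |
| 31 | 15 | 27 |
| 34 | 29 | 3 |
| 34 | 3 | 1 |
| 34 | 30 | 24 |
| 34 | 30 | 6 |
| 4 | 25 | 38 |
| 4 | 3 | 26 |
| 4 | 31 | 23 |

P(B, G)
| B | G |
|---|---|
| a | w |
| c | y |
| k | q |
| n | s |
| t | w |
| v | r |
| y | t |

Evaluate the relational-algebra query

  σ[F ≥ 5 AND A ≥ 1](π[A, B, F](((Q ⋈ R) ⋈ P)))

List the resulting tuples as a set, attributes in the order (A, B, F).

{(23, c, 31), (23, k, 31), (23, t, 31), (24, k, 30), (3, k, 29), (38, c, 25), (38, k, 25), (38, t, 25), (6, k, 30), (7, a, 5), (7, v, 5), (7, y, 5)}

Natural join on E: {(19, a, 5, 7), (19, v, 5, 7), (19, y, 5, 7), (19, z, 5, 7), (34, d, 29, 3), (34, d, 3, 1), (34, d, 30, 24), (34, d, 30, 6), (34, k, 29, 3), (34, k, 3, 1), (34, k, 30, 24), (34, k, 30, 6), (34, u, 29, 3), (34, u, 3, 1), (34, u, 30, 24), (34, u, 30, 6), (4, c, 25, 38), (4, c, 3, 26), (4, c, 31, 23), (4, k, 25, 38), (4, k, 3, 26), (4, k, 31, 23), (4, t, 25, 38), (4, t, 3, 26), (4, t, 31, 23)}
Natural join on B: {(19, a, 5, 7, w), (19, v, 5, 7, r), (19, y, 5, 7, t), (34, k, 29, 3, q), (34, k, 3, 1, q), (34, k, 30, 24, q), (34, k, 30, 6, q), (4, c, 25, 38, y), (4, c, 3, 26, y), (4, c, 31, 23, y), (4, k, 25, 38, q), (4, k, 3, 26, q), (4, k, 31, 23, q), (4, t, 25, 38, w), (4, t, 3, 26, w), (4, t, 31, 23, w)}
π_{A, B, F} gives {(1, k, 3), (23, c, 31), (23, k, 31), (23, t, 31), (24, k, 30), (26, c, 3), (26, k, 3), (26, t, 3), (3, k, 29), (38, c, 25), (38, k, 25), (38, t, 25), (6, k, 30), (7, a, 5), (7, v, 5), (7, y, 5)}.
Selection F ≥ 5 AND A ≥ 1: {(23, c, 31), (23, k, 31), (23, t, 31), (24, k, 30), (3, k, 29), (38, c, 25), (38, k, 25), (38, t, 25), (6, k, 30), (7, a, 5), (7, v, 5), (7, y, 5)}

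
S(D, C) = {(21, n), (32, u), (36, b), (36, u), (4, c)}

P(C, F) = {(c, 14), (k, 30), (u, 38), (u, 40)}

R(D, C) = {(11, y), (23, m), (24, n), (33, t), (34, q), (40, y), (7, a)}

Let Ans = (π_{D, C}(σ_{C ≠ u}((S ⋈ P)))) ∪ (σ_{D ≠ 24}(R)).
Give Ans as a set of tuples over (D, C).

{(11, y), (23, m), (33, t), (34, q), (4, c), (40, y), (7, a)}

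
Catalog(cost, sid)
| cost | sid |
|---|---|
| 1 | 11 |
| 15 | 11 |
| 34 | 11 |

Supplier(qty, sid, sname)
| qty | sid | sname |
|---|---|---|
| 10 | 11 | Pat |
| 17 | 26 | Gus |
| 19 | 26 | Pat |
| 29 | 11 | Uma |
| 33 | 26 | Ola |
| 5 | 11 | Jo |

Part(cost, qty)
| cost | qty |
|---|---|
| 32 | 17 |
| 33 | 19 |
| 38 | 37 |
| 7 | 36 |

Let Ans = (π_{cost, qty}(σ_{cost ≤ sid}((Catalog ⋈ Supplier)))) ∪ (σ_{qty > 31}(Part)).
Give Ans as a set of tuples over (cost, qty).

Natural join on sid: {(1, 11, 10, Pat), (1, 11, 29, Uma), (1, 11, 5, Jo), (15, 11, 10, Pat), (15, 11, 29, Uma), (15, 11, 5, Jo), (34, 11, 10, Pat), (34, 11, 29, Uma), (34, 11, 5, Jo)}
σ[cost ≤ sid]: keep tuples satisfying cost ≤ sid → {(1, 11, 10, Pat), (1, 11, 29, Uma), (1, 11, 5, Jo)}
Projecting to cost, qty: {(1, 10), (1, 29), (1, 5)}
σ[qty > 31]: keep tuples satisfying qty > 31 → {(38, 37), (7, 36)}
Union: {(1, 10), (1, 29), (1, 5)} with {(38, 37), (7, 36)} → {(1, 10), (1, 29), (1, 5), (38, 37), (7, 36)}

{(1, 10), (1, 29), (1, 5), (38, 37), (7, 36)}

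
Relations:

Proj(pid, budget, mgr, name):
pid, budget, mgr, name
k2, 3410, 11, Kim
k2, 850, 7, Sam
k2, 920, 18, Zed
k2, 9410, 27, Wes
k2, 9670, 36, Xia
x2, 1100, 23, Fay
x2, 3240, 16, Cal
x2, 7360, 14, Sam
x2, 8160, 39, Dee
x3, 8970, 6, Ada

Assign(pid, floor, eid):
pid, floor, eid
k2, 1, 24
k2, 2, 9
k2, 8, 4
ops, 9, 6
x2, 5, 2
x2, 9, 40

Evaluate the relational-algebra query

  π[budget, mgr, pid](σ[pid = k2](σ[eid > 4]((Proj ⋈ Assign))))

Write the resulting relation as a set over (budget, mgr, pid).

{(3410, 11, k2), (850, 7, k2), (920, 18, k2), (9410, 27, k2), (9670, 36, k2)}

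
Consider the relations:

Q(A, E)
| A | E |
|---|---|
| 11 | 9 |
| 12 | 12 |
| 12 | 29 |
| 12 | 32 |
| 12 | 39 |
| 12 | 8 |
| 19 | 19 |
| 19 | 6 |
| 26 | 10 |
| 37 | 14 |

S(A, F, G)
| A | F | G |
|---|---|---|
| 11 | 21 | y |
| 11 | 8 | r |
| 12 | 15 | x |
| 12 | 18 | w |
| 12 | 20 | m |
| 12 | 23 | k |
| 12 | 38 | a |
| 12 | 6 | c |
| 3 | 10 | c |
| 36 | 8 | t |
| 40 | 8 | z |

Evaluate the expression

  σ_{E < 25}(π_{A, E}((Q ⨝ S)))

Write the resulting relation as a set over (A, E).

{(11, 9), (12, 12), (12, 8)}

Natural join on A: {(11, 9, 21, y), (11, 9, 8, r), (12, 12, 15, x), (12, 12, 18, w), (12, 12, 20, m), (12, 12, 23, k), (12, 12, 38, a), (12, 12, 6, c), (12, 29, 15, x), (12, 29, 18, w), (12, 29, 20, m), (12, 29, 23, k), (12, 29, 38, a), (12, 29, 6, c), (12, 32, 15, x), (12, 32, 18, w), (12, 32, 20, m), (12, 32, 23, k), (12, 32, 38, a), (12, 32, 6, c), (12, 39, 15, x), (12, 39, 18, w), (12, 39, 20, m), (12, 39, 23, k), (12, 39, 38, a), (12, 39, 6, c), (12, 8, 15, x), (12, 8, 18, w), (12, 8, 20, m), (12, 8, 23, k), (12, 8, 38, a), (12, 8, 6, c)}
π_{A, E} gives {(11, 9), (12, 12), (12, 29), (12, 32), (12, 39), (12, 8)} (26 duplicate(s) eliminated).
Apply σ_{E < 25}; surviving tuples: {(11, 9), (12, 12), (12, 8)}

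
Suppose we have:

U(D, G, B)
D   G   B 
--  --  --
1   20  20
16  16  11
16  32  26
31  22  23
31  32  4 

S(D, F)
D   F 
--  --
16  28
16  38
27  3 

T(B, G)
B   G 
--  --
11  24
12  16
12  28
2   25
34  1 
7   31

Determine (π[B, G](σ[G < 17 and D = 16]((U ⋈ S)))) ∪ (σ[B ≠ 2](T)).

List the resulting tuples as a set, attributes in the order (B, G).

Natural join on D: {(16, 16, 11, 28), (16, 16, 11, 38), (16, 32, 26, 28), (16, 32, 26, 38)}
Filtering on G < 17 and D = 16 leaves {(16, 16, 11, 28), (16, 16, 11, 38)}.
π_{B, G} gives {(11, 16)} (1 duplicate(s) eliminated).
Filtering on B ≠ 2 leaves {(11, 24), (12, 16), (12, 28), (34, 1), (7, 31)}.
Union: {(11, 16)} with {(11, 24), (12, 16), (12, 28), (34, 1), (7, 31)} → {(11, 16), (11, 24), (12, 16), (12, 28), (34, 1), (7, 31)}

{(11, 16), (11, 24), (12, 16), (12, 28), (34, 1), (7, 31)}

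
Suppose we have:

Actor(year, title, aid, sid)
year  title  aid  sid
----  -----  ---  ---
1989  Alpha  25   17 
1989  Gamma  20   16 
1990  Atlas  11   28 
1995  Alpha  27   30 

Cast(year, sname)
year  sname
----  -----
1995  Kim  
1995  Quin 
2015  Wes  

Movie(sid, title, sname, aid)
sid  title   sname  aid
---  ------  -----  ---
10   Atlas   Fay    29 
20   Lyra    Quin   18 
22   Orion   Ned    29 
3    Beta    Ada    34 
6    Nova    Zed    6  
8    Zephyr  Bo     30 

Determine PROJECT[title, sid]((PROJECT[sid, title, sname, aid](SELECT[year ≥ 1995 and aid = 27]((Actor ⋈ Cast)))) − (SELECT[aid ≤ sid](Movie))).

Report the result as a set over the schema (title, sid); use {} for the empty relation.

Actor ⋈ Cast (natural join on year): {(1995, Alpha, 27, 30, Kim), (1995, Alpha, 27, 30, Quin)}
σ[year ≥ 1995 and aid = 27]: keep tuples satisfying year ≥ 1995 and aid = 27 → {(1995, Alpha, 27, 30, Kim), (1995, Alpha, 27, 30, Quin)}
π_{sid, title, sname, aid} gives {(30, Alpha, Kim, 27), (30, Alpha, Quin, 27)}.
σ[aid ≤ sid]: keep tuples satisfying aid ≤ sid → {(20, Lyra, Quin, 18), (6, Nova, Zed, 6)}
Taking the difference: {(30, Alpha, Kim, 27), (30, Alpha, Quin, 27)}
π_{title, sid} gives {(Alpha, 30)} (1 duplicate(s) eliminated).

{(Alpha, 30)}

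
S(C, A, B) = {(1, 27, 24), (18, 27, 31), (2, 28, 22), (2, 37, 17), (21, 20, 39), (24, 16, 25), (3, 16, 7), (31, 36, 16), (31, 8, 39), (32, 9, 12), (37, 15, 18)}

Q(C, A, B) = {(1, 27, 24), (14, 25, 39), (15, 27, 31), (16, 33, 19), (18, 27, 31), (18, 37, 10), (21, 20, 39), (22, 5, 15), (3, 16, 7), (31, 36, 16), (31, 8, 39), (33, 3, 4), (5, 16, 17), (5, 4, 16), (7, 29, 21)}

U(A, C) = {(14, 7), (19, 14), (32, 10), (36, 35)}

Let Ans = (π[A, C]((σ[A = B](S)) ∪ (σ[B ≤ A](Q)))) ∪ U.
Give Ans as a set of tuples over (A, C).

{(14, 7), (16, 3), (19, 14), (27, 1), (29, 7), (32, 10), (33, 16), (36, 31), (36, 35), (37, 18)}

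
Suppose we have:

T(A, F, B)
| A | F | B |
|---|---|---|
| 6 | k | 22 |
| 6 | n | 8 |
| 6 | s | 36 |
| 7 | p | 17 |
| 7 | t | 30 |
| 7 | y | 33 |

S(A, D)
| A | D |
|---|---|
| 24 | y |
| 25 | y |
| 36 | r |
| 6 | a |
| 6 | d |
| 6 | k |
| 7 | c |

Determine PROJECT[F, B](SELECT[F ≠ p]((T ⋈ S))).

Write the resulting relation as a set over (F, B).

Joining T and S on A yields {(6, k, 22, a), (6, k, 22, d), (6, k, 22, k), (6, n, 8, a), (6, n, 8, d), (6, n, 8, k), (6, s, 36, a), (6, s, 36, d), (6, s, 36, k), (7, p, 17, c), (7, t, 30, c), (7, y, 33, c)}.
σ[F ≠ p]: keep tuples satisfying F ≠ p → {(6, k, 22, a), (6, k, 22, d), (6, k, 22, k), (6, n, 8, a), (6, n, 8, d), (6, n, 8, k), (6, s, 36, a), (6, s, 36, d), (6, s, 36, k), (7, t, 30, c), (7, y, 33, c)}
π[F, B]: project onto (F, B) (6 duplicate(s) eliminated) → {(k, 22), (n, 8), (s, 36), (t, 30), (y, 33)}

{(k, 22), (n, 8), (s, 36), (t, 30), (y, 33)}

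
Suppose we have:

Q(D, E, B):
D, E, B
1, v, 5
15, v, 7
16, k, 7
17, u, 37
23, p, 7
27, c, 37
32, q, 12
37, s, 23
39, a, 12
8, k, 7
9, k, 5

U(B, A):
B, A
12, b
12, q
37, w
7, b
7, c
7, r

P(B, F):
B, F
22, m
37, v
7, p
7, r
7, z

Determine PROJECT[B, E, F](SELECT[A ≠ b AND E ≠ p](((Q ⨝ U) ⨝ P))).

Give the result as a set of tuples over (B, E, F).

Natural join on B: {(15, v, 7, b), (15, v, 7, c), (15, v, 7, r), (16, k, 7, b), (16, k, 7, c), (16, k, 7, r), (17, u, 37, w), (23, p, 7, b), (23, p, 7, c), (23, p, 7, r), (27, c, 37, w), (32, q, 12, b), (32, q, 12, q), (39, a, 12, b), (39, a, 12, q), (8, k, 7, b), (8, k, 7, c), (8, k, 7, r)}
Natural join on B: {(15, v, 7, b, p), (15, v, 7, b, r), (15, v, 7, b, z), (15, v, 7, c, p), (15, v, 7, c, r), (15, v, 7, c, z), (15, v, 7, r, p), (15, v, 7, r, r), (15, v, 7, r, z), (16, k, 7, b, p), (16, k, 7, b, r), (16, k, 7, b, z), (16, k, 7, c, p), (16, k, 7, c, r), (16, k, 7, c, z), (16, k, 7, r, p), (16, k, 7, r, r), (16, k, 7, r, z), (17, u, 37, w, v), (23, p, 7, b, p), (23, p, 7, b, r), (23, p, 7, b, z), (23, p, 7, c, p), (23, p, 7, c, r), (23, p, 7, c, z), (23, p, 7, r, p), (23, p, 7, r, r), (23, p, 7, r, z), (27, c, 37, w, v), (8, k, 7, b, p), (8, k, 7, b, r), (8, k, 7, b, z), (8, k, 7, c, p), (8, k, 7, c, r), (8, k, 7, c, z), (8, k, 7, r, p), (8, k, 7, r, r), (8, k, 7, r, z)}
Selection A ≠ b AND E ≠ p: {(15, v, 7, c, p), (15, v, 7, c, r), (15, v, 7, c, z), (15, v, 7, r, p), (15, v, 7, r, r), (15, v, 7, r, z), (16, k, 7, c, p), (16, k, 7, c, r), (16, k, 7, c, z), (16, k, 7, r, p), (16, k, 7, r, r), (16, k, 7, r, z), (17, u, 37, w, v), (27, c, 37, w, v), (8, k, 7, c, p), (8, k, 7, c, r), (8, k, 7, c, z), (8, k, 7, r, p), (8, k, 7, r, r), (8, k, 7, r, z)}
Projecting to B, E, F (12 duplicate(s) eliminated): {(37, c, v), (37, u, v), (7, k, p), (7, k, r), (7, k, z), (7, v, p), (7, v, r), (7, v, z)}

{(37, c, v), (37, u, v), (7, k, p), (7, k, r), (7, k, z), (7, v, p), (7, v, r), (7, v, z)}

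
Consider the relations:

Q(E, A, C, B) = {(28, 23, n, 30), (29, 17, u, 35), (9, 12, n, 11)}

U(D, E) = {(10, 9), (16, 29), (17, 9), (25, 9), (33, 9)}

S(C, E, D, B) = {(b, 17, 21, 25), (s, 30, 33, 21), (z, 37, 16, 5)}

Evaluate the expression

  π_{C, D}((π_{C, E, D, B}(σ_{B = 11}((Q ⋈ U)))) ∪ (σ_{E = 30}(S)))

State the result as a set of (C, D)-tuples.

{(n, 10), (n, 17), (n, 25), (n, 33), (s, 33)}

Q ⋈ U (natural join on E): {(29, 17, u, 35, 16), (9, 12, n, 11, 10), (9, 12, n, 11, 17), (9, 12, n, 11, 25), (9, 12, n, 11, 33)}
Apply σ_{B = 11}; surviving tuples: {(9, 12, n, 11, 10), (9, 12, n, 11, 17), (9, 12, n, 11, 25), (9, 12, n, 11, 33)}
π_{C, E, D, B} gives {(n, 9, 10, 11), (n, 9, 17, 11), (n, 9, 25, 11), (n, 9, 33, 11)}.
Apply σ_{E = 30}; surviving tuples: {(s, 30, 33, 21)}
Taking the union: {(n, 9, 10, 11), (n, 9, 17, 11), (n, 9, 25, 11), (n, 9, 33, 11), (s, 30, 33, 21)}
π_{C, D} gives {(n, 10), (n, 17), (n, 25), (n, 33), (s, 33)}.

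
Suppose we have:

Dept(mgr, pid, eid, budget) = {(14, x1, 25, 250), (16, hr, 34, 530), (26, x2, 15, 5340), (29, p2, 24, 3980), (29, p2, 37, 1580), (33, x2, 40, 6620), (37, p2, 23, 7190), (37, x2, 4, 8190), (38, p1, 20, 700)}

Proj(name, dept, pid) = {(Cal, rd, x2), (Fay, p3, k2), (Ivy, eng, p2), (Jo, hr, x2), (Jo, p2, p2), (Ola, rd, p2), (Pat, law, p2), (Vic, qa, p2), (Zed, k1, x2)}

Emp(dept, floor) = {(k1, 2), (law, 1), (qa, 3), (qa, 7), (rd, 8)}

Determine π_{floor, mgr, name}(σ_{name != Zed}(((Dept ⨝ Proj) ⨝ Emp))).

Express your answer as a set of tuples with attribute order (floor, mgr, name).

{(1, 29, Pat), (1, 37, Pat), (3, 29, Vic), (3, 37, Vic), (7, 29, Vic), (7, 37, Vic), (8, 26, Cal), (8, 29, Ola), (8, 33, Cal), (8, 37, Cal), (8, 37, Ola)}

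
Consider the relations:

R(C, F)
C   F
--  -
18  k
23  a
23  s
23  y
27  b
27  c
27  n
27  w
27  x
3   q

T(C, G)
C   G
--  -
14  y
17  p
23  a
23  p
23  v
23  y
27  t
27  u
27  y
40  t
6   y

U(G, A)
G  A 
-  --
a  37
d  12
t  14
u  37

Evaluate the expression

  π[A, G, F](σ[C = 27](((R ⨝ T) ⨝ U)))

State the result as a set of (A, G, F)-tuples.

{(14, t, b), (14, t, c), (14, t, n), (14, t, w), (14, t, x), (37, u, b), (37, u, c), (37, u, n), (37, u, w), (37, u, x)}

R ⋈ T (natural join on C): {(23, a, a), (23, a, p), (23, a, v), (23, a, y), (23, s, a), (23, s, p), (23, s, v), (23, s, y), (23, y, a), (23, y, p), (23, y, v), (23, y, y), (27, b, t), (27, b, u), (27, b, y), (27, c, t), (27, c, u), (27, c, y), (27, n, t), (27, n, u), (27, n, y), (27, w, t), (27, w, u), (27, w, y), (27, x, t), (27, x, u), (27, x, y)}
(R ⨝ T) ⋈ U (natural join on G): {(23, a, a, 37), (23, s, a, 37), (23, y, a, 37), (27, b, t, 14), (27, b, u, 37), (27, c, t, 14), (27, c, u, 37), (27, n, t, 14), (27, n, u, 37), (27, w, t, 14), (27, w, u, 37), (27, x, t, 14), (27, x, u, 37)}
Apply σ_{C = 27}; surviving tuples: {(27, b, t, 14), (27, b, u, 37), (27, c, t, 14), (27, c, u, 37), (27, n, t, 14), (27, n, u, 37), (27, w, t, 14), (27, w, u, 37), (27, x, t, 14), (27, x, u, 37)}
Keep only column(s) A, G, F: {(14, t, b), (14, t, c), (14, t, n), (14, t, w), (14, t, x), (37, u, b), (37, u, c), (37, u, n), (37, u, w), (37, u, x)}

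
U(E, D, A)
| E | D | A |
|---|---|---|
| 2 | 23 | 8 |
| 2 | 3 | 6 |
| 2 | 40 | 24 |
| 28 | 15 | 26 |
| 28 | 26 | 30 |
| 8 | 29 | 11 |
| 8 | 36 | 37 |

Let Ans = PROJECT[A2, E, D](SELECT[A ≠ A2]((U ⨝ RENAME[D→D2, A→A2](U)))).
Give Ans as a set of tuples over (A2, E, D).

{(11, 8, 36), (24, 2, 23), (24, 2, 3), (26, 28, 26), (30, 28, 15), (37, 8, 29), (6, 2, 23), (6, 2, 40), (8, 2, 3), (8, 2, 40)}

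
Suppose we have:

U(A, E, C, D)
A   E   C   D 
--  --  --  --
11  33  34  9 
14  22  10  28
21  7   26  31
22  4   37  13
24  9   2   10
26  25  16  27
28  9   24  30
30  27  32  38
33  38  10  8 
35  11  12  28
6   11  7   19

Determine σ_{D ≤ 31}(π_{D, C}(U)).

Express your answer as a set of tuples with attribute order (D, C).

{(10, 2), (13, 37), (19, 7), (27, 16), (28, 10), (28, 12), (30, 24), (31, 26), (8, 10), (9, 34)}

π_{D, C} gives {(10, 2), (13, 37), (19, 7), (27, 16), (28, 10), (28, 12), (30, 24), (31, 26), (38, 32), (8, 10), (9, 34)}.
σ[D ≤ 31]: keep tuples satisfying D ≤ 31 → {(10, 2), (13, 37), (19, 7), (27, 16), (28, 10), (28, 12), (30, 24), (31, 26), (8, 10), (9, 34)}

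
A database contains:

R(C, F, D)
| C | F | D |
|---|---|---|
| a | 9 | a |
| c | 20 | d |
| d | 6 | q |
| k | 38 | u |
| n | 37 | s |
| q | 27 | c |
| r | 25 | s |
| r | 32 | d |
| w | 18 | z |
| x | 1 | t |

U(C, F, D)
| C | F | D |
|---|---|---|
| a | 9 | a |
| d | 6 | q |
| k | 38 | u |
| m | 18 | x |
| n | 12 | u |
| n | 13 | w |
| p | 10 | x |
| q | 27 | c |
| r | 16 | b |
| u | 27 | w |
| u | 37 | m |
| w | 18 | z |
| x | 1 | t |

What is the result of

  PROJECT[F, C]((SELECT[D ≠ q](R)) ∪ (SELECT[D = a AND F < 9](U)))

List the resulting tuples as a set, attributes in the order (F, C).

{(1, x), (18, w), (20, c), (25, r), (27, q), (32, r), (37, n), (38, k), (9, a)}

Filtering on D ≠ q leaves {(a, 9, a), (c, 20, d), (k, 38, u), (n, 37, s), (q, 27, c), (r, 25, s), (r, 32, d), (w, 18, z), (x, 1, t)}.
Filtering on D = a AND F < 9 leaves {}.
Taking the union: {(a, 9, a), (c, 20, d), (k, 38, u), (n, 37, s), (q, 27, c), (r, 25, s), (r, 32, d), (w, 18, z), (x, 1, t)}
Projecting to F, C: {(1, x), (18, w), (20, c), (25, r), (27, q), (32, r), (37, n), (38, k), (9, a)}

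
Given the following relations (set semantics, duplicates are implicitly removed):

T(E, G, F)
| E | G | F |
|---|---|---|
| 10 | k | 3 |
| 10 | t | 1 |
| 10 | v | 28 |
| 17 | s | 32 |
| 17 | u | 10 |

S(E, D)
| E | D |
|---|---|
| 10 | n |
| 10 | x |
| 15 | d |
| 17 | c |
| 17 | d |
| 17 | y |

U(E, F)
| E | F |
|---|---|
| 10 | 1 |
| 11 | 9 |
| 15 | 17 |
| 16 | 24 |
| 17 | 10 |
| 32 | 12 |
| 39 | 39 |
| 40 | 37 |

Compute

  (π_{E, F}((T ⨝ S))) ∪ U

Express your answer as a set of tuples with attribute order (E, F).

T ⋈ S (natural join on E): {(10, k, 3, n), (10, k, 3, x), (10, t, 1, n), (10, t, 1, x), (10, v, 28, n), (10, v, 28, x), (17, s, 32, c), (17, s, 32, d), (17, s, 32, y), (17, u, 10, c), (17, u, 10, d), (17, u, 10, y)}
Projecting to E, F (7 duplicate(s) eliminated): {(10, 1), (10, 28), (10, 3), (17, 10), (17, 32)}
Union: {(10, 1), (10, 28), (10, 3), (17, 10), (17, 32)} with {(10, 1), (11, 9), (15, 17), (16, 24), (17, 10), (32, 12), (39, 39), (40, 37)} → {(10, 1), (10, 28), (10, 3), (11, 9), (15, 17), (16, 24), (17, 10), (17, 32), (32, 12), (39, 39), (40, 37)}

{(10, 1), (10, 28), (10, 3), (11, 9), (15, 17), (16, 24), (17, 10), (17, 32), (32, 12), (39, 39), (40, 37)}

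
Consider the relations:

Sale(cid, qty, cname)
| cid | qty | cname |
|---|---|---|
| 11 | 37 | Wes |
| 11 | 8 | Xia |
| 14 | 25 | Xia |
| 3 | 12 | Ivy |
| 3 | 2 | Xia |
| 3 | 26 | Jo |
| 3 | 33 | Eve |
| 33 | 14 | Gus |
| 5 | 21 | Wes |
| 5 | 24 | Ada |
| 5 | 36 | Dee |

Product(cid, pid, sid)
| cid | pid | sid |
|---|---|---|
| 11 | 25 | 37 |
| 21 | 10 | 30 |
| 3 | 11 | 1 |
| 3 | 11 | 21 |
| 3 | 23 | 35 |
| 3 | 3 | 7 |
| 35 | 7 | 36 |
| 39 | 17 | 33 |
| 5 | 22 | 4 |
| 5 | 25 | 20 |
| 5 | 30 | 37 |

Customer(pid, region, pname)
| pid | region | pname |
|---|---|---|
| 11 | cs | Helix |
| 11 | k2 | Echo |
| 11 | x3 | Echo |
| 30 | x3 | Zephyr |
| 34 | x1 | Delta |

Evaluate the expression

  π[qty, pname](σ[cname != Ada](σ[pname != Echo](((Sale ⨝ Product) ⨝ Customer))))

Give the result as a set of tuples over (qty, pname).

Sale ⋈ Product (natural join on cid): {(11, 37, Wes, 25, 37), (11, 8, Xia, 25, 37), (3, 12, Ivy, 11, 1), (3, 12, Ivy, 11, 21), (3, 12, Ivy, 23, 35), (3, 12, Ivy, 3, 7), (3, 2, Xia, 11, 1), (3, 2, Xia, 11, 21), (3, 2, Xia, 23, 35), (3, 2, Xia, 3, 7), (3, 26, Jo, 11, 1), (3, 26, Jo, 11, 21), (3, 26, Jo, 23, 35), (3, 26, Jo, 3, 7), (3, 33, Eve, 11, 1), (3, 33, Eve, 11, 21), (3, 33, Eve, 23, 35), (3, 33, Eve, 3, 7), (5, 21, Wes, 22, 4), (5, 21, Wes, 25, 20), (5, 21, Wes, 30, 37), (5, 24, Ada, 22, 4), (5, 24, Ada, 25, 20), (5, 24, Ada, 30, 37), (5, 36, Dee, 22, 4), (5, 36, Dee, 25, 20), (5, 36, Dee, 30, 37)}
(Sale ⨝ Product) ⋈ Customer (natural join on pid): {(3, 12, Ivy, 11, 1, cs, Helix), (3, 12, Ivy, 11, 1, k2, Echo), (3, 12, Ivy, 11, 1, x3, Echo), (3, 12, Ivy, 11, 21, cs, Helix), (3, 12, Ivy, 11, 21, k2, Echo), (3, 12, Ivy, 11, 21, x3, Echo), (3, 2, Xia, 11, 1, cs, Helix), (3, 2, Xia, 11, 1, k2, Echo), (3, 2, Xia, 11, 1, x3, Echo), (3, 2, Xia, 11, 21, cs, Helix), (3, 2, Xia, 11, 21, k2, Echo), (3, 2, Xia, 11, 21, x3, Echo), (3, 26, Jo, 11, 1, cs, Helix), (3, 26, Jo, 11, 1, k2, Echo), (3, 26, Jo, 11, 1, x3, Echo), (3, 26, Jo, 11, 21, cs, Helix), (3, 26, Jo, 11, 21, k2, Echo), (3, 26, Jo, 11, 21, x3, Echo), (3, 33, Eve, 11, 1, cs, Helix), (3, 33, Eve, 11, 1, k2, Echo), (3, 33, Eve, 11, 1, x3, Echo), (3, 33, Eve, 11, 21, cs, Helix), (3, 33, Eve, 11, 21, k2, Echo), (3, 33, Eve, 11, 21, x3, Echo), (5, 21, Wes, 30, 37, x3, Zephyr), (5, 24, Ada, 30, 37, x3, Zephyr), (5, 36, Dee, 30, 37, x3, Zephyr)}
σ[pname != Echo]: keep tuples satisfying pname != Echo → {(3, 12, Ivy, 11, 1, cs, Helix), (3, 12, Ivy, 11, 21, cs, Helix), (3, 2, Xia, 11, 1, cs, Helix), (3, 2, Xia, 11, 21, cs, Helix), (3, 26, Jo, 11, 1, cs, Helix), (3, 26, Jo, 11, 21, cs, Helix), (3, 33, Eve, 11, 1, cs, Helix), (3, 33, Eve, 11, 21, cs, Helix), (5, 21, Wes, 30, 37, x3, Zephyr), (5, 24, Ada, 30, 37, x3, Zephyr), (5, 36, Dee, 30, 37, x3, Zephyr)}
σ[cname != Ada]: keep tuples satisfying cname != Ada → {(3, 12, Ivy, 11, 1, cs, Helix), (3, 12, Ivy, 11, 21, cs, Helix), (3, 2, Xia, 11, 1, cs, Helix), (3, 2, Xia, 11, 21, cs, Helix), (3, 26, Jo, 11, 1, cs, Helix), (3, 26, Jo, 11, 21, cs, Helix), (3, 33, Eve, 11, 1, cs, Helix), (3, 33, Eve, 11, 21, cs, Helix), (5, 21, Wes, 30, 37, x3, Zephyr), (5, 36, Dee, 30, 37, x3, Zephyr)}
Keep only column(s) qty, pname (4 duplicate(s) eliminated): {(12, Helix), (2, Helix), (21, Zephyr), (26, Helix), (33, Helix), (36, Zephyr)}

{(12, Helix), (2, Helix), (21, Zephyr), (26, Helix), (33, Helix), (36, Zephyr)}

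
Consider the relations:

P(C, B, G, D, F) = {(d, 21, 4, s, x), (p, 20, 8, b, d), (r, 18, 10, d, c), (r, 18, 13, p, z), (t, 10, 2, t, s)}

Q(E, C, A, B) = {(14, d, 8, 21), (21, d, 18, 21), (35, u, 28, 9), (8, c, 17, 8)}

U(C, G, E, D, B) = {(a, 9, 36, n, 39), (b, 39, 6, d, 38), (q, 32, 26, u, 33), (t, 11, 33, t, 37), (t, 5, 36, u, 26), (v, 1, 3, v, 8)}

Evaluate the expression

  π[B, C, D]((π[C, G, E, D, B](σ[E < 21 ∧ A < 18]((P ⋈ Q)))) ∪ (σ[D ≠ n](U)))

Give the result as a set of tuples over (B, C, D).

{(21, d, s), (26, t, u), (33, q, u), (37, t, t), (38, b, d), (8, v, v)}

P ⋈ Q (natural join on C, B): {(d, 21, 4, s, x, 14, 8), (d, 21, 4, s, x, 21, 18)}
Apply σ_{E < 21 ∧ A < 18}; surviving tuples: {(d, 21, 4, s, x, 14, 8)}
π_{C, G, E, D, B} gives {(d, 4, 14, s, 21)}.
Apply σ_{D ≠ n}; surviving tuples: {(b, 39, 6, d, 38), (q, 32, 26, u, 33), (t, 11, 33, t, 37), (t, 5, 36, u, 26), (v, 1, 3, v, 8)}
Union: {(d, 4, 14, s, 21)} with {(b, 39, 6, d, 38), (q, 32, 26, u, 33), (t, 11, 33, t, 37), (t, 5, 36, u, 26), (v, 1, 3, v, 8)} → {(b, 39, 6, d, 38), (d, 4, 14, s, 21), (q, 32, 26, u, 33), (t, 11, 33, t, 37), (t, 5, 36, u, 26), (v, 1, 3, v, 8)}
π_{B, C, D} gives {(21, d, s), (26, t, u), (33, q, u), (37, t, t), (38, b, d), (8, v, v)}.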